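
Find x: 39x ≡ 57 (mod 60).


GCD(39, 60) = 3 divides 57
Divide: 13x ≡ 19 (mod 20)
x ≡ 3 (mod 20)


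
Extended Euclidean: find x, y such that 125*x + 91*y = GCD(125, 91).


Tabular extended Euclidean (each row: r = 125*s + 91*t):
r=125, s=1, t=0
r=91, s=0, t=1
q=1: r=34, s=1, t=-1   [125*(1) + 91*(-1) = 34]
q=2: r=23, s=-2, t=3   [125*(-2) + 91*(3) = 23]
q=1: r=11, s=3, t=-4   [125*(3) + 91*(-4) = 11]
q=2: r=1, s=-8, t=11   [125*(-8) + 91*(11) = 1]
q=11: r=0, s=91, t=-125   [125*(91) + 91*(-125) = 0]
GCD = 1; from the row with r=1: x=-8, y=11
Check: 125*(-8) + 91*(11) = -1000 + 1001 = 1

GCD = 1, x = -8, y = 11


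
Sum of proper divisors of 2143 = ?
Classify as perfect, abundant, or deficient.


Proper divisors: 1
Sum = 1 = 1
1 < 2143 → deficient

s(2143) = 1 (deficient)


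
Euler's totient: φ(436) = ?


436 = 2^2 × 109
Prime factors: 2, 109
φ(436) = 436 × (1-1/2) × (1-1/109)
= 436 × 1/2 × 108/109 = 216

φ(436) = 216


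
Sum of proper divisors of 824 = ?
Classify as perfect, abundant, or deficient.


Proper divisors: 1, 2, 4, 8, 103, 206, 412
Sum = 1 + 2 + 4 + 8 + 103 + 206 + 412 = 736
736 < 824 → deficient

s(824) = 736 (deficient)


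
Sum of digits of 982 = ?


9 + 8 + 2 = 19


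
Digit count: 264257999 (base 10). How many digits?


264257999 has 9 digits in base 10
floor(log10(264257999)) + 1 = floor(8.4220) + 1 = 9

9 digits (base 10)


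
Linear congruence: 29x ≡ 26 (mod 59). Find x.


GCD(29, 59) = 1, unique solution
a^(-1) mod 59 = 57
x = 57 * 26 mod 59 = 7

x ≡ 7 (mod 59)


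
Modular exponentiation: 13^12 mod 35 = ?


13^1 mod 35 = 13
13^2 mod 35 = 29
13^3 mod 35 = 27
13^4 mod 35 = 1
13^5 mod 35 = 13
13^6 mod 35 = 29
13^7 mod 35 = 27
13^8 mod 35 = 1
13^9 mod 35 = 13
13^10 mod 35 = 29
13^11 mod 35 = 27
13^12 mod 35 = 1


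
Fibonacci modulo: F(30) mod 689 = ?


F(k) mod 689 for k=1..30:
1, 1, 2, 3, 5, 8, 13, 21, 34, 55, 89, 144, 233, 377, 610, 298, 219, 517, 47, 564, 611, 486, 408, 205, 613, 129, 53, 182, 235, 417
F(30) mod 689 = 417


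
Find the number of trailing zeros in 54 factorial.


floor(54/5) = 10
floor(54/25) = 2
Total = 12

12 trailing zeros


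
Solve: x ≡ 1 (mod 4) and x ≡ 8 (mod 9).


M = 4*9 = 36
M1 = M/4 = 9, M2 = M/9 = 4
M1^(-1) mod 4 = 1, M2^(-1) mod 9 = 7
x = 1*9*1 + 8*4*7 = 233
233 mod 36 = 17
Check: 17 mod 4 = 1 ✓, 17 mod 9 = 8 ✓

x ≡ 17 (mod 36)


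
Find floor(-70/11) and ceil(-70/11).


-70/11 = -6.3636
floor = -7
ceil = -6

floor = -7, ceil = -6


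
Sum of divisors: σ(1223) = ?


Divisors of 1223: 1, 1223
Sum = 1 + 1223 = 1224

σ(1223) = 1224


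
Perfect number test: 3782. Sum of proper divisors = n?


Proper divisors of 3782: 1, 2, 31, 61, 62, 122, 1891
Sum = 1 + 2 + 31 + 61 + 62 + 122 + 1891 = 2170

No, 3782 is not perfect (2170 ≠ 3782)


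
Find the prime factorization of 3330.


3330 / 2 = 1665
1665 / 3 = 555
555 / 3 = 185
185 / 5 = 37
37 / 37 = 1
3330 = 2 × 3^2 × 5 × 37


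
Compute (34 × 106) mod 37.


34 × 106 = 3604
3604 mod 37 = 15


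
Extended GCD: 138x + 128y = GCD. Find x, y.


Tabular extended Euclidean (each row: r = 138*s + 128*t):
r=138, s=1, t=0
r=128, s=0, t=1
q=1: r=10, s=1, t=-1   [138*(1) + 128*(-1) = 10]
q=12: r=8, s=-12, t=13   [138*(-12) + 128*(13) = 8]
q=1: r=2, s=13, t=-14   [138*(13) + 128*(-14) = 2]
q=4: r=0, s=-64, t=69   [138*(-64) + 128*(69) = 0]
GCD = 2; from the row with r=2: x=13, y=-14
Check: 138*(13) + 128*(-14) = 1794 - 1792 = 2

GCD = 2, x = 13, y = -14


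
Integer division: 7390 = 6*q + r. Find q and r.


7390 = 6 * 1231 + 4
Check: 7386 + 4 = 7390

q = 1231, r = 4


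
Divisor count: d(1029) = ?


1029 = 3^1 × 7^3
d(1029) = (1+1) × (3+1) = 8

8 divisors


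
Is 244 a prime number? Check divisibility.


244 / 2 = 122 (exact division)
244 is NOT prime.

No, 244 is not prime


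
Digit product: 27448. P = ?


2 × 7 × 4 × 4 × 8 = 1792


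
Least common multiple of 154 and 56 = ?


GCD(154, 56) = 14
LCM = 154*56/14 = 8624/14 = 616

LCM = 616


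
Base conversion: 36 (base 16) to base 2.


36 (base 16) = 54 (decimal)
54 (decimal) = 110110 (base 2)


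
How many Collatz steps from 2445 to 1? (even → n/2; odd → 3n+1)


2445 → 7336 → 3668 → 1834 → 917 → 2752 → 1376 → 688 → 344 → 172 → 86 → 43 → 130 → 65 → 196 → 98 → 49 → 148 → 74 → 37 → 112 → 56 → 28 → 14 → 7 → 22 → 11 → 34 → 17 → 52 → 26 → 13 → 40 → 20 → 10 → 5 → 16 → 8 → 4 → 2 → 1
Total steps = 40

40 steps


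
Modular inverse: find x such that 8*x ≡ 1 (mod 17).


Use the extended Euclidean algorithm on (17, 8); each row r = 17*s + 8*t:
r=17, s=1, t=0
r=8, s=0, t=1
q=2: r=1, s=1, t=-2   [17*(1) + 8*(-2) = 1]
q=8: r=0, s=-8, t=17   [17*(-8) + 8*(17) = 0]
GCD = 1 with t = -2, so 8*(-2) ≡ 1 (mod 17)
Inverse = -2 mod 17 = 15
Check: 8 * 15 = 120 ≡ 1 (mod 17)

8^(-1) ≡ 15 (mod 17)


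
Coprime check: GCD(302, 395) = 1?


Euclidean algorithm:
395 = 1 * 302 + 93
302 = 3 * 93 + 23
93 = 4 * 23 + 1
23 = 23 * 1 + 0
GCD(302, 395) = 1

Yes, coprime (GCD = 1)


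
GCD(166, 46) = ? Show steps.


166 = 3 * 46 + 28
46 = 1 * 28 + 18
28 = 1 * 18 + 10
18 = 1 * 10 + 8
10 = 1 * 8 + 2
8 = 4 * 2 + 0
GCD = 2


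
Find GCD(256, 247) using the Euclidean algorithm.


256 = 1 * 247 + 9
247 = 27 * 9 + 4
9 = 2 * 4 + 1
4 = 4 * 1 + 0
GCD = 1


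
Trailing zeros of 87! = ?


floor(87/5) = 17
floor(87/25) = 3
Total = 20

20 trailing zeros


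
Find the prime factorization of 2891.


2891 / 7 = 413
413 / 7 = 59
59 / 59 = 1
2891 = 7^2 × 59


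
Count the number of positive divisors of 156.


156 = 2^2 × 3^1 × 13^1
d(156) = (2+1) × (1+1) × (1+1) = 12

12 divisors


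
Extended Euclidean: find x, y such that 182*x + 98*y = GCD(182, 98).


Tabular extended Euclidean (each row: r = 182*s + 98*t):
r=182, s=1, t=0
r=98, s=0, t=1
q=1: r=84, s=1, t=-1   [182*(1) + 98*(-1) = 84]
q=1: r=14, s=-1, t=2   [182*(-1) + 98*(2) = 14]
q=6: r=0, s=7, t=-13   [182*(7) + 98*(-13) = 0]
GCD = 14; from the row with r=14: x=-1, y=2
Check: 182*(-1) + 98*(2) = -182 + 196 = 14

GCD = 14, x = -1, y = 2


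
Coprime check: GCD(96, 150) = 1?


Euclidean algorithm:
150 = 1 * 96 + 54
96 = 1 * 54 + 42
54 = 1 * 42 + 12
42 = 3 * 12 + 6
12 = 2 * 6 + 0
GCD(96, 150) = 6

No, not coprime (GCD = 6)


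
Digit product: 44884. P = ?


4 × 4 × 8 × 8 × 4 = 4096


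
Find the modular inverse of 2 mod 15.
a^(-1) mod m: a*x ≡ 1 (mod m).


Use the extended Euclidean algorithm on (15, 2); each row r = 15*s + 2*t:
r=15, s=1, t=0
r=2, s=0, t=1
q=7: r=1, s=1, t=-7   [15*(1) + 2*(-7) = 1]
q=2: r=0, s=-2, t=15   [15*(-2) + 2*(15) = 0]
GCD = 1 with t = -7, so 2*(-7) ≡ 1 (mod 15)
Inverse = -7 mod 15 = 8
Check: 2 * 8 = 16 ≡ 1 (mod 15)

2^(-1) ≡ 8 (mod 15)


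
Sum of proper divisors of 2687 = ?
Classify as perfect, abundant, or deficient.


Proper divisors: 1
Sum = 1 = 1
1 < 2687 → deficient

s(2687) = 1 (deficient)


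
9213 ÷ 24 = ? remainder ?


9213 = 24 * 383 + 21
Check: 9192 + 21 = 9213

q = 383, r = 21


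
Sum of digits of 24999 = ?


2 + 4 + 9 + 9 + 9 = 33


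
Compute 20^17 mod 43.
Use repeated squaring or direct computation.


20^1 mod 43 = 20
20^2 mod 43 = 13
20^3 mod 43 = 2
20^4 mod 43 = 40
20^5 mod 43 = 26
20^6 mod 43 = 4
20^7 mod 43 = 37
20^8 mod 43 = 9
20^9 mod 43 = 8
20^10 mod 43 = 31
20^11 mod 43 = 18
20^12 mod 43 = 16
20^13 mod 43 = 19
20^14 mod 43 = 36
20^15 mod 43 = 32
20^16 mod 43 = 38
20^17 mod 43 = 29


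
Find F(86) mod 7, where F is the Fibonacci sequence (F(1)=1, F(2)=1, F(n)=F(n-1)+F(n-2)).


F(k) mod 7 for k=1..86:
1, 1, 2, 3, 5, 1, 6, 0, 6, 6, 5, 4, 2, 6, 1, 0, 1, 1, 2, 3, 5, 1, 6, 0, 6, 6, 5, 4, 2, 6, 1, 0, 1, 1, 2, 3, 5, 1, 6, 0, 6, 6, 5, 4, 2, 6, 1, 0, 1, 1, 2, 3, 5, 1, 6, 0, 6, 6, 5, 4, 2, 6, 1, 0, 1, 1, 2, 3, 5, 1, 6, 0, 6, 6, 5, 4, 2, 6, 1, 0, 1, 1, 2, 3, 5, 1
F(86) mod 7 = 1


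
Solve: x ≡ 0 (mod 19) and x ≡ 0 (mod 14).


M = 19*14 = 266
M1 = M/19 = 14, M2 = M/14 = 19
M1^(-1) mod 19 = 15, M2^(-1) mod 14 = 3
x = 0*14*15 + 0*19*3 = 0
0 mod 266 = 0
Check: 0 mod 19 = 0 ✓, 0 mod 14 = 0 ✓

x ≡ 0 (mod 266)


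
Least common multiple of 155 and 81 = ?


GCD(155, 81) = 1
LCM = 155*81/1 = 12555/1 = 12555

LCM = 12555


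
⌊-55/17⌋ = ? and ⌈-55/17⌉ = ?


-55/17 = -3.2353
floor = -4
ceil = -3

floor = -4, ceil = -3


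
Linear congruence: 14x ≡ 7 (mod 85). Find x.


GCD(14, 85) = 1, unique solution
a^(-1) mod 85 = 79
x = 79 * 7 mod 85 = 43

x ≡ 43 (mod 85)


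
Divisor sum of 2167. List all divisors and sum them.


Divisors of 2167: 1, 11, 197, 2167
Sum = 1 + 11 + 197 + 2167 = 2376

σ(2167) = 2376


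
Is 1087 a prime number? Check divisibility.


Check divisors up to sqrt(1087) = 32.9697
No divisors found.
1087 is prime.

Yes, 1087 is prime


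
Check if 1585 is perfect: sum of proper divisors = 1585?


Proper divisors of 1585: 1, 5, 317
Sum = 1 + 5 + 317 = 323

No, 1585 is not perfect (323 ≠ 1585)


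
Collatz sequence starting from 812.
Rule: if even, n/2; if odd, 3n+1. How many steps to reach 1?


812 → 406 → 203 → 610 → 305 → 916 → 458 → 229 → 688 → 344 → 172 → 86 → 43 → 130 → 65 → 196 → 98 → 49 → 148 → 74 → 37 → 112 → 56 → 28 → 14 → 7 → 22 → 11 → 34 → 17 → 52 → 26 → 13 → 40 → 20 → 10 → 5 → 16 → 8 → 4 → 2 → 1
Total steps = 41

41 steps


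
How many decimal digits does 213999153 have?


213999153 has 9 digits in base 10
floor(log10(213999153)) + 1 = floor(8.3304) + 1 = 9

9 digits (base 10)


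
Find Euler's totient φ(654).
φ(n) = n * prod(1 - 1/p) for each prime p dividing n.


654 = 2 × 3 × 109
Prime factors: 2, 3, 109
φ(654) = 654 × (1-1/2) × (1-1/3) × (1-1/109)
= 654 × 1/2 × 2/3 × 108/109 = 216

φ(654) = 216


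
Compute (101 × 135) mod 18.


101 × 135 = 13635
13635 mod 18 = 9


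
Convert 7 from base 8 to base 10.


7 (base 8) = 7 (decimal)
7 (decimal) = 7 (base 10)


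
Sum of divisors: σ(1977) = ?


Divisors of 1977: 1, 3, 659, 1977
Sum = 1 + 3 + 659 + 1977 = 2640

σ(1977) = 2640


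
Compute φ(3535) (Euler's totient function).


3535 = 5 × 7 × 101
Prime factors: 5, 7, 101
φ(3535) = 3535 × (1-1/5) × (1-1/7) × (1-1/101)
= 3535 × 4/5 × 6/7 × 100/101 = 2400

φ(3535) = 2400


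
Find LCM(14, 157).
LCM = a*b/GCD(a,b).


GCD(14, 157) = 1
LCM = 14*157/1 = 2198/1 = 2198

LCM = 2198


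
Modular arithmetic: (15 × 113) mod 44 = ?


15 × 113 = 1695
1695 mod 44 = 23


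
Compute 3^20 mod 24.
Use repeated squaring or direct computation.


3^1 mod 24 = 3
3^2 mod 24 = 9
3^3 mod 24 = 3
3^4 mod 24 = 9
3^5 mod 24 = 3
3^6 mod 24 = 9
3^7 mod 24 = 3
3^8 mod 24 = 9
3^9 mod 24 = 3
3^10 mod 24 = 9
3^11 mod 24 = 3
3^12 mod 24 = 9
3^13 mod 24 = 3
3^14 mod 24 = 9
3^15 mod 24 = 3
3^16 mod 24 = 9
3^17 mod 24 = 3
3^18 mod 24 = 9
3^19 mod 24 = 3
3^20 mod 24 = 9


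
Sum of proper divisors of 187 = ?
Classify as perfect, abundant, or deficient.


Proper divisors: 1, 11, 17
Sum = 1 + 11 + 17 = 29
29 < 187 → deficient

s(187) = 29 (deficient)


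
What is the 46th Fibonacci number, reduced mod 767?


F(k) mod 767 for k=1..46:
1, 1, 2, 3, 5, 8, 13, 21, 34, 55, 89, 144, 233, 377, 610, 220, 63, 283, 346, 629, 208, 70, 278, 348, 626, 207, 66, 273, 339, 612, 184, 29, 213, 242, 455, 697, 385, 315, 700, 248, 181, 429, 610, 272, 115, 387
F(46) mod 767 = 387


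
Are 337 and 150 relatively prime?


Euclidean algorithm:
337 = 2 * 150 + 37
150 = 4 * 37 + 2
37 = 18 * 2 + 1
2 = 2 * 1 + 0
GCD(337, 150) = 1

Yes, coprime (GCD = 1)


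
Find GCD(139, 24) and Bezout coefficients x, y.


Tabular extended Euclidean (each row: r = 139*s + 24*t):
r=139, s=1, t=0
r=24, s=0, t=1
q=5: r=19, s=1, t=-5   [139*(1) + 24*(-5) = 19]
q=1: r=5, s=-1, t=6   [139*(-1) + 24*(6) = 5]
q=3: r=4, s=4, t=-23   [139*(4) + 24*(-23) = 4]
q=1: r=1, s=-5, t=29   [139*(-5) + 24*(29) = 1]
q=4: r=0, s=24, t=-139   [139*(24) + 24*(-139) = 0]
GCD = 1; from the row with r=1: x=-5, y=29
Check: 139*(-5) + 24*(29) = -695 + 696 = 1

GCD = 1, x = -5, y = 29


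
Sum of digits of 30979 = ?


3 + 0 + 9 + 7 + 9 = 28


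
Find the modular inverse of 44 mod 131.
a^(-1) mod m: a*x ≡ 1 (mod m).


Use the extended Euclidean algorithm on (131, 44); each row r = 131*s + 44*t:
r=131, s=1, t=0
r=44, s=0, t=1
q=2: r=43, s=1, t=-2   [131*(1) + 44*(-2) = 43]
q=1: r=1, s=-1, t=3   [131*(-1) + 44*(3) = 1]
q=43: r=0, s=44, t=-131   [131*(44) + 44*(-131) = 0]
GCD = 1 with t = 3, so 44*(3) ≡ 1 (mod 131)
Inverse = 3 mod 131 = 3
Check: 44 * 3 = 132 ≡ 1 (mod 131)

44^(-1) ≡ 3 (mod 131)


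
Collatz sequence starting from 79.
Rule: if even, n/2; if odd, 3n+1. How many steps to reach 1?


79 → 238 → 119 → 358 → 179 → 538 → 269 → 808 → 404 → 202 → 101 → 304 → 152 → 76 → 38 → 19 → 58 → 29 → 88 → 44 → 22 → 11 → 34 → 17 → 52 → 26 → 13 → 40 → 20 → 10 → 5 → 16 → 8 → 4 → 2 → 1
Total steps = 35

35 steps


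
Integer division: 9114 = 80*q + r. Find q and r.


9114 = 80 * 113 + 74
Check: 9040 + 74 = 9114

q = 113, r = 74


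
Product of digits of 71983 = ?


7 × 1 × 9 × 8 × 3 = 1512


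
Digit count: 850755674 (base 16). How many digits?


850755674 in base 16 = 32B5805A
Number of digits = 8

8 digits (base 16)


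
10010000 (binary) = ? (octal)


10010000 (base 2) = 144 (decimal)
144 (decimal) = 220 (base 8)


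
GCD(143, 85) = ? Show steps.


143 = 1 * 85 + 58
85 = 1 * 58 + 27
58 = 2 * 27 + 4
27 = 6 * 4 + 3
4 = 1 * 3 + 1
3 = 3 * 1 + 0
GCD = 1


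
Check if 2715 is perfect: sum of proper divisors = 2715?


Proper divisors of 2715: 1, 3, 5, 15, 181, 543, 905
Sum = 1 + 3 + 5 + 15 + 181 + 543 + 905 = 1653

No, 2715 is not perfect (1653 ≠ 2715)


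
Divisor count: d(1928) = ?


1928 = 2^3 × 241^1
d(1928) = (3+1) × (1+1) = 8

8 divisors


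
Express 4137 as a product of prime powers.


4137 / 3 = 1379
1379 / 7 = 197
197 / 197 = 1
4137 = 3 × 7 × 197


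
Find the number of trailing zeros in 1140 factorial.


floor(1140/5) = 228
floor(1140/25) = 45
floor(1140/125) = 9
floor(1140/625) = 1
Total = 283

283 trailing zeros


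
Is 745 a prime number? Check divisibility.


745 / 5 = 149 (exact division)
745 is NOT prime.

No, 745 is not prime


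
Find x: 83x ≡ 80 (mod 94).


GCD(83, 94) = 1, unique solution
a^(-1) mod 94 = 17
x = 17 * 80 mod 94 = 44

x ≡ 44 (mod 94)


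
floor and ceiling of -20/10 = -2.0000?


-20/10 = -2.0000
floor = -2
ceil = -2

floor = -2, ceil = -2


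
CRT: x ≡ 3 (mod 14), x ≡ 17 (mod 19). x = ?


M = 14*19 = 266
M1 = M/14 = 19, M2 = M/19 = 14
M1^(-1) mod 14 = 3, M2^(-1) mod 19 = 15
x = 3*19*3 + 17*14*15 = 3741
3741 mod 266 = 17
Check: 17 mod 14 = 3 ✓, 17 mod 19 = 17 ✓

x ≡ 17 (mod 266)


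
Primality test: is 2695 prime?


2695 / 5 = 539 (exact division)
2695 is NOT prime.

No, 2695 is not prime


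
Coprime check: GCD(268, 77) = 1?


Euclidean algorithm:
268 = 3 * 77 + 37
77 = 2 * 37 + 3
37 = 12 * 3 + 1
3 = 3 * 1 + 0
GCD(268, 77) = 1

Yes, coprime (GCD = 1)


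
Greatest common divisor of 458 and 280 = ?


458 = 1 * 280 + 178
280 = 1 * 178 + 102
178 = 1 * 102 + 76
102 = 1 * 76 + 26
76 = 2 * 26 + 24
26 = 1 * 24 + 2
24 = 12 * 2 + 0
GCD = 2


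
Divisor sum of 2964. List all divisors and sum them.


Divisors of 2964: 1, 2, 3, 4, 6, 12, 13, 19, 26, 38, 39, 52, 57, 76, 78, 114, 156, 228, 247, 494, 741, 988, 1482, 2964
Sum = 1 + 2 + 3 + 4 + 6 + 12 + 13 + 19 + 26 + 38 + 39 + 52 + 57 + 76 + 78 + 114 + 156 + 228 + 247 + 494 + 741 + 988 + 1482 + 2964 = 7840

σ(2964) = 7840


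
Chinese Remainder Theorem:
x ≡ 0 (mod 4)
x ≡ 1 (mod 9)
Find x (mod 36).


M = 4*9 = 36
M1 = M/4 = 9, M2 = M/9 = 4
M1^(-1) mod 4 = 1, M2^(-1) mod 9 = 7
x = 0*9*1 + 1*4*7 = 28
28 mod 36 = 28
Check: 28 mod 4 = 0 ✓, 28 mod 9 = 1 ✓

x ≡ 28 (mod 36)


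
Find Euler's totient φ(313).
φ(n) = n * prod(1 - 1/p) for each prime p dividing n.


313 = 313
Prime factors: 313
φ(313) = 313 × (1-1/313)
= 313 × 312/313 = 312

φ(313) = 312


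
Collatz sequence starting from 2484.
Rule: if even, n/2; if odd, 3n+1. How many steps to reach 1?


2484 → 1242 → 621 → 1864 → 932 → 466 → 233 → 700 → 350 → 175 → 526 → 263 → 790 → 395 → 1186 → 593 → 1780 → 890 → 445 → 1336 → 668 → 334 → 167 → 502 → 251 → 754 → 377 → 1132 → 566 → 283 → 850 → 425 → 1276 → 638 → 319 → 958 → 479 → 1438 → 719 → 2158 → 1079 → 3238 → 1619 → 4858 → 2429 → 7288 → 3644 → 1822 → 911 → 2734 → 1367 → 4102 → 2051 → 6154 → 3077 → 9232 → 4616 → 2308 → 1154 → 577 → 1732 → 866 → 433 → 1300 → 650 → 325 → 976 → 488 → 244 → 122 → 61 → 184 → 92 → 46 → 23 → 70 → 35 → 106 → 53 → 160 → 80 → 40 → 20 → 10 → 5 → 16 → 8 → 4 → 2 → 1
Total steps = 89

89 steps


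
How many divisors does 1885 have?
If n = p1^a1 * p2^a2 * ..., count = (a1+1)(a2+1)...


1885 = 5^1 × 13^1 × 29^1
d(1885) = (1+1) × (1+1) × (1+1) = 8

8 divisors


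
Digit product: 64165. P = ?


6 × 4 × 1 × 6 × 5 = 720


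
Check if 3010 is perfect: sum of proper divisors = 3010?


Proper divisors of 3010: 1, 2, 5, 7, 10, 14, 35, 43, 70, 86, 215, 301, 430, 602, 1505
Sum = 1 + 2 + 5 + 7 + 10 + 14 + 35 + 43 + 70 + 86 + 215 + 301 + 430 + 602 + 1505 = 3326

No, 3010 is not perfect (3326 ≠ 3010)


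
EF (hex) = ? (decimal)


EF (base 16) = 239 (decimal)
239 (decimal) = 239 (base 10)


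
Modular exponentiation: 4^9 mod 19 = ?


4^1 mod 19 = 4
4^2 mod 19 = 16
4^3 mod 19 = 7
4^4 mod 19 = 9
4^5 mod 19 = 17
4^6 mod 19 = 11
4^7 mod 19 = 6
4^8 mod 19 = 5
4^9 mod 19 = 1


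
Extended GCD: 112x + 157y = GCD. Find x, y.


Tabular extended Euclidean (each row: r = 112*s + 157*t):
r=112, s=1, t=0
r=157, s=0, t=1
q=0: r=112, s=1, t=0   [112*(1) + 157*(0) = 112]
q=1: r=45, s=-1, t=1   [112*(-1) + 157*(1) = 45]
q=2: r=22, s=3, t=-2   [112*(3) + 157*(-2) = 22]
q=2: r=1, s=-7, t=5   [112*(-7) + 157*(5) = 1]
q=22: r=0, s=157, t=-112   [112*(157) + 157*(-112) = 0]
GCD = 1; from the row with r=1: x=-7, y=5
Check: 112*(-7) + 157*(5) = -784 + 785 = 1

GCD = 1, x = -7, y = 5


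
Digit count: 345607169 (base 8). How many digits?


345607169 in base 8 = 2446306001
Number of digits = 10

10 digits (base 8)


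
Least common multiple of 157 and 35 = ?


GCD(157, 35) = 1
LCM = 157*35/1 = 5495/1 = 5495

LCM = 5495


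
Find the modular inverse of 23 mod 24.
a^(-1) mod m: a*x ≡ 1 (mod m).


Use the extended Euclidean algorithm on (24, 23); each row r = 24*s + 23*t:
r=24, s=1, t=0
r=23, s=0, t=1
q=1: r=1, s=1, t=-1   [24*(1) + 23*(-1) = 1]
q=23: r=0, s=-23, t=24   [24*(-23) + 23*(24) = 0]
GCD = 1 with t = -1, so 23*(-1) ≡ 1 (mod 24)
Inverse = -1 mod 24 = 23
Check: 23 * 23 = 529 ≡ 1 (mod 24)

23^(-1) ≡ 23 (mod 24)


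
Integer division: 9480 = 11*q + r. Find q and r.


9480 = 11 * 861 + 9
Check: 9471 + 9 = 9480

q = 861, r = 9


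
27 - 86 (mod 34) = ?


27 - 86 = -59
-59 mod 34 = 9


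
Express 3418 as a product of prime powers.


3418 / 2 = 1709
1709 / 1709 = 1
3418 = 2 × 1709


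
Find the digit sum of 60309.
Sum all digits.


6 + 0 + 3 + 0 + 9 = 18


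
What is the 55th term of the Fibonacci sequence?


Sequence: 1, 1, 2, 3, 5, 8, 13, 21, 34, 55, 89, 144, 233, 377, 610, 987, 1597, 2584, 4181, 6765, 10946, 17711, 28657, 46368, 75025, 121393, 196418, 317811, 514229, 832040, 1346269, 2178309, 3524578, 5702887, 9227465, 14930352, 24157817, 39088169, 63245986, 102334155, 165580141, 267914296, 433494437, 701408733, 1134903170, 1836311903, 2971215073, 4807526976, 7778742049, 12586269025, 20365011074, 32951280099, 53316291173, 86267571272, 139583862445
F(55) = 139583862445


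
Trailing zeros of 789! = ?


floor(789/5) = 157
floor(789/25) = 31
floor(789/125) = 6
floor(789/625) = 1
Total = 195

195 trailing zeros


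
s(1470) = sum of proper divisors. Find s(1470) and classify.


Proper divisors: 1, 2, 3, 5, 6, 7, 10, 14, 15, 21, 30, 35, 42, 49, 70, 98, 105, 147, 210, 245, 294, 490, 735
Sum = 1 + 2 + 3 + 5 + 6 + 7 + 10 + 14 + 15 + 21 + 30 + 35 + 42 + 49 + 70 + 98 + 105 + 147 + 210 + 245 + 294 + 490 + 735 = 2634
2634 > 1470 → abundant

s(1470) = 2634 (abundant)


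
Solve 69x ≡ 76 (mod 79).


GCD(69, 79) = 1, unique solution
a^(-1) mod 79 = 71
x = 71 * 76 mod 79 = 24

x ≡ 24 (mod 79)


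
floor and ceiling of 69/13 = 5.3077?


69/13 = 5.3077
floor = 5
ceil = 6

floor = 5, ceil = 6


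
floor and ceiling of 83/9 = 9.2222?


83/9 = 9.2222
floor = 9
ceil = 10

floor = 9, ceil = 10


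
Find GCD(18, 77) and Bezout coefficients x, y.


Tabular extended Euclidean (each row: r = 18*s + 77*t):
r=18, s=1, t=0
r=77, s=0, t=1
q=0: r=18, s=1, t=0   [18*(1) + 77*(0) = 18]
q=4: r=5, s=-4, t=1   [18*(-4) + 77*(1) = 5]
q=3: r=3, s=13, t=-3   [18*(13) + 77*(-3) = 3]
q=1: r=2, s=-17, t=4   [18*(-17) + 77*(4) = 2]
q=1: r=1, s=30, t=-7   [18*(30) + 77*(-7) = 1]
q=2: r=0, s=-77, t=18   [18*(-77) + 77*(18) = 0]
GCD = 1; from the row with r=1: x=30, y=-7
Check: 18*(30) + 77*(-7) = 540 - 539 = 1

GCD = 1, x = 30, y = -7


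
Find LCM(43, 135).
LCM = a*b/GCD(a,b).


GCD(43, 135) = 1
LCM = 43*135/1 = 5805/1 = 5805

LCM = 5805


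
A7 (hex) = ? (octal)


A7 (base 16) = 167 (decimal)
167 (decimal) = 247 (base 8)


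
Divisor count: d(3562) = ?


3562 = 2^1 × 13^1 × 137^1
d(3562) = (1+1) × (1+1) × (1+1) = 8

8 divisors


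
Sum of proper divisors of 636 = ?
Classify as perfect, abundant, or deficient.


Proper divisors: 1, 2, 3, 4, 6, 12, 53, 106, 159, 212, 318
Sum = 1 + 2 + 3 + 4 + 6 + 12 + 53 + 106 + 159 + 212 + 318 = 876
876 > 636 → abundant

s(636) = 876 (abundant)


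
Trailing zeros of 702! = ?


floor(702/5) = 140
floor(702/25) = 28
floor(702/125) = 5
floor(702/625) = 1
Total = 174

174 trailing zeros


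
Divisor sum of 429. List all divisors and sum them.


Divisors of 429: 1, 3, 11, 13, 33, 39, 143, 429
Sum = 1 + 3 + 11 + 13 + 33 + 39 + 143 + 429 = 672

σ(429) = 672


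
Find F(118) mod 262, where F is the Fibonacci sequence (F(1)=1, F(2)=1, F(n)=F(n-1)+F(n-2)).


F(k) mod 262 for k=1..118:
1, 1, 2, 3, 5, 8, 13, 21, 34, 55, 89, 144, 233, 115, 86, 201, 25, 226, 251, 215, 204, 157, 99, 256, 93, 87, 180, 5, 185, 190, 113, 41, 154, 195, 87, 20, 107, 127, 234, 99, 71, 170, 241, 149, 128, 15, 143, 158, 39, 197, 236, 171, 145, 54, 199, 253, 190, 181, 109, 28, 137, 165, 40, 205, 245, 188, 171, 97, 6, 103, 109, 212, 59, 9, 68, 77, 145, 222, 105, 65, 170, 235, 143, 116, 259, 113, 110, 223, 71, 32, 103, 135, 238, 111, 87, 198, 23, 221, 244, 203, 185, 126, 49, 175, 224, 137, 99, 236, 73, 47, 120, 167, 25, 192, 217, 147, 102, 249
F(118) mod 262 = 249


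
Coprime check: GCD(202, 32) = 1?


Euclidean algorithm:
202 = 6 * 32 + 10
32 = 3 * 10 + 2
10 = 5 * 2 + 0
GCD(202, 32) = 2

No, not coprime (GCD = 2)


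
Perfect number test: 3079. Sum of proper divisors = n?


Proper divisors of 3079: 1
Sum = 1 = 1

No, 3079 is not perfect (1 ≠ 3079)


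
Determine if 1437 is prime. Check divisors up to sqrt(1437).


1437 / 3 = 479 (exact division)
1437 is NOT prime.

No, 1437 is not prime


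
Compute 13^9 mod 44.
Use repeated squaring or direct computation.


13^1 mod 44 = 13
13^2 mod 44 = 37
13^3 mod 44 = 41
13^4 mod 44 = 5
13^5 mod 44 = 21
13^6 mod 44 = 9
13^7 mod 44 = 29
13^8 mod 44 = 25
13^9 mod 44 = 17


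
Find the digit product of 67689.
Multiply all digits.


6 × 7 × 6 × 8 × 9 = 18144


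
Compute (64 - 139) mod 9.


64 - 139 = -75
-75 mod 9 = 6


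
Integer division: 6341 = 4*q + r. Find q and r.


6341 = 4 * 1585 + 1
Check: 6340 + 1 = 6341

q = 1585, r = 1


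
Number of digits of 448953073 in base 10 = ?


448953073 has 9 digits in base 10
floor(log10(448953073)) + 1 = floor(8.6522) + 1 = 9

9 digits (base 10)


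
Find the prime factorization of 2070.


2070 / 2 = 1035
1035 / 3 = 345
345 / 3 = 115
115 / 5 = 23
23 / 23 = 1
2070 = 2 × 3^2 × 5 × 23


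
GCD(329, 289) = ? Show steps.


329 = 1 * 289 + 40
289 = 7 * 40 + 9
40 = 4 * 9 + 4
9 = 2 * 4 + 1
4 = 4 * 1 + 0
GCD = 1


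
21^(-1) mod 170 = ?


Use the extended Euclidean algorithm on (170, 21); each row r = 170*s + 21*t:
r=170, s=1, t=0
r=21, s=0, t=1
q=8: r=2, s=1, t=-8   [170*(1) + 21*(-8) = 2]
q=10: r=1, s=-10, t=81   [170*(-10) + 21*(81) = 1]
q=2: r=0, s=21, t=-170   [170*(21) + 21*(-170) = 0]
GCD = 1 with t = 81, so 21*(81) ≡ 1 (mod 170)
Inverse = 81 mod 170 = 81
Check: 21 * 81 = 1701 ≡ 1 (mod 170)

21^(-1) ≡ 81 (mod 170)


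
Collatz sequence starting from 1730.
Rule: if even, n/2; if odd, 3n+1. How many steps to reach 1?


1730 → 865 → 2596 → 1298 → 649 → 1948 → 974 → 487 → 1462 → 731 → 2194 → 1097 → 3292 → 1646 → 823 → 2470 → 1235 → 3706 → 1853 → 5560 → 2780 → 1390 → 695 → 2086 → 1043 → 3130 → 1565 → 4696 → 2348 → 1174 → 587 → 1762 → 881 → 2644 → 1322 → 661 → 1984 → 992 → 496 → 248 → 124 → 62 → 31 → 94 → 47 → 142 → 71 → 214 → 107 → 322 → 161 → 484 → 242 → 121 → 364 → 182 → 91 → 274 → 137 → 412 → 206 → 103 → 310 → 155 → 466 → 233 → 700 → 350 → 175 → 526 → 263 → 790 → 395 → 1186 → 593 → 1780 → 890 → 445 → 1336 → 668 → 334 → 167 → 502 → 251 → 754 → 377 → 1132 → 566 → 283 → 850 → 425 → 1276 → 638 → 319 → 958 → 479 → 1438 → 719 → 2158 → 1079 → 3238 → 1619 → 4858 → 2429 → 7288 → 3644 → 1822 → 911 → 2734 → 1367 → 4102 → 2051 → 6154 → 3077 → 9232 → 4616 → 2308 → 1154 → 577 → 1732 → 866 → 433 → 1300 → 650 → 325 → 976 → 488 → 244 → 122 → 61 → 184 → 92 → 46 → 23 → 70 → 35 → 106 → 53 → 160 → 80 → 40 → 20 → 10 → 5 → 16 → 8 → 4 → 2 → 1
Total steps = 148

148 steps


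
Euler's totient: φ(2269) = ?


2269 = 2269
Prime factors: 2269
φ(2269) = 2269 × (1-1/2269)
= 2269 × 2268/2269 = 2268

φ(2269) = 2268


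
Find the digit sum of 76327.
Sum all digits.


7 + 6 + 3 + 2 + 7 = 25


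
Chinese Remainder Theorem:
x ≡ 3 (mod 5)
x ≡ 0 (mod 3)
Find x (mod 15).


M = 5*3 = 15
M1 = M/5 = 3, M2 = M/3 = 5
M1^(-1) mod 5 = 2, M2^(-1) mod 3 = 2
x = 3*3*2 + 0*5*2 = 18
18 mod 15 = 3
Check: 3 mod 5 = 3 ✓, 3 mod 3 = 0 ✓

x ≡ 3 (mod 15)


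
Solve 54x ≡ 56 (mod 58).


GCD(54, 58) = 2 divides 56
Divide: 27x ≡ 28 (mod 29)
x ≡ 15 (mod 29)


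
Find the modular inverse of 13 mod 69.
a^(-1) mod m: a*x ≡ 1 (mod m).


Use the extended Euclidean algorithm on (69, 13); each row r = 69*s + 13*t:
r=69, s=1, t=0
r=13, s=0, t=1
q=5: r=4, s=1, t=-5   [69*(1) + 13*(-5) = 4]
q=3: r=1, s=-3, t=16   [69*(-3) + 13*(16) = 1]
q=4: r=0, s=13, t=-69   [69*(13) + 13*(-69) = 0]
GCD = 1 with t = 16, so 13*(16) ≡ 1 (mod 69)
Inverse = 16 mod 69 = 16
Check: 13 * 16 = 208 ≡ 1 (mod 69)

13^(-1) ≡ 16 (mod 69)


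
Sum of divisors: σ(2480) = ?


Divisors of 2480: 1, 2, 4, 5, 8, 10, 16, 20, 31, 40, 62, 80, 124, 155, 248, 310, 496, 620, 1240, 2480
Sum = 1 + 2 + 4 + 5 + 8 + 10 + 16 + 20 + 31 + 40 + 62 + 80 + 124 + 155 + 248 + 310 + 496 + 620 + 1240 + 2480 = 5952

σ(2480) = 5952


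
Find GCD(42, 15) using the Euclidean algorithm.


42 = 2 * 15 + 12
15 = 1 * 12 + 3
12 = 4 * 3 + 0
GCD = 3


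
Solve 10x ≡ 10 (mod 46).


GCD(10, 46) = 2 divides 10
Divide: 5x ≡ 5 (mod 23)
x ≡ 1 (mod 23)


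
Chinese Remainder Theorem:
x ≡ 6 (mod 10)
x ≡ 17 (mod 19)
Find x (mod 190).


M = 10*19 = 190
M1 = M/10 = 19, M2 = M/19 = 10
M1^(-1) mod 10 = 9, M2^(-1) mod 19 = 2
x = 6*19*9 + 17*10*2 = 1366
1366 mod 190 = 36
Check: 36 mod 10 = 6 ✓, 36 mod 19 = 17 ✓

x ≡ 36 (mod 190)


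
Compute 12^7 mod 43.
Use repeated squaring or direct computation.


12^1 mod 43 = 12
12^2 mod 43 = 15
12^3 mod 43 = 8
12^4 mod 43 = 10
12^5 mod 43 = 34
12^6 mod 43 = 21
12^7 mod 43 = 37


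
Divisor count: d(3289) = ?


3289 = 11^1 × 13^1 × 23^1
d(3289) = (1+1) × (1+1) × (1+1) = 8

8 divisors


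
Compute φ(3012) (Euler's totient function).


3012 = 2^2 × 3 × 251
Prime factors: 2, 3, 251
φ(3012) = 3012 × (1-1/2) × (1-1/3) × (1-1/251)
= 3012 × 1/2 × 2/3 × 250/251 = 1000

φ(3012) = 1000


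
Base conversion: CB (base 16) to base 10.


CB (base 16) = 203 (decimal)
203 (decimal) = 203 (base 10)


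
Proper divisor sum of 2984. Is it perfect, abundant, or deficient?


Proper divisors: 1, 2, 4, 8, 373, 746, 1492
Sum = 1 + 2 + 4 + 8 + 373 + 746 + 1492 = 2626
2626 < 2984 → deficient

s(2984) = 2626 (deficient)


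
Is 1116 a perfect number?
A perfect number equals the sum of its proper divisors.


Proper divisors of 1116: 1, 2, 3, 4, 6, 9, 12, 18, 31, 36, 62, 93, 124, 186, 279, 372, 558
Sum = 1 + 2 + 3 + 4 + 6 + 9 + 12 + 18 + 31 + 36 + 62 + 93 + 124 + 186 + 279 + 372 + 558 = 1796

No, 1116 is not perfect (1796 ≠ 1116)


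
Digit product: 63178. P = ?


6 × 3 × 1 × 7 × 8 = 1008


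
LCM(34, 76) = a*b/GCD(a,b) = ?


GCD(34, 76) = 2
LCM = 34*76/2 = 2584/2 = 1292

LCM = 1292


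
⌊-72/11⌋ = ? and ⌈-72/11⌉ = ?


-72/11 = -6.5455
floor = -7
ceil = -6

floor = -7, ceil = -6


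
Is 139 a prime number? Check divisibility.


Check divisors up to sqrt(139) = 11.7898
No divisors found.
139 is prime.

Yes, 139 is prime


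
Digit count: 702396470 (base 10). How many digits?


702396470 has 9 digits in base 10
floor(log10(702396470)) + 1 = floor(8.8466) + 1 = 9

9 digits (base 10)


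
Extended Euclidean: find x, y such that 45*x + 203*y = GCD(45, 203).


Tabular extended Euclidean (each row: r = 45*s + 203*t):
r=45, s=1, t=0
r=203, s=0, t=1
q=0: r=45, s=1, t=0   [45*(1) + 203*(0) = 45]
q=4: r=23, s=-4, t=1   [45*(-4) + 203*(1) = 23]
q=1: r=22, s=5, t=-1   [45*(5) + 203*(-1) = 22]
q=1: r=1, s=-9, t=2   [45*(-9) + 203*(2) = 1]
q=22: r=0, s=203, t=-45   [45*(203) + 203*(-45) = 0]
GCD = 1; from the row with r=1: x=-9, y=2
Check: 45*(-9) + 203*(2) = -405 + 406 = 1

GCD = 1, x = -9, y = 2


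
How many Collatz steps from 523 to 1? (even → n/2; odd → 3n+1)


523 → 1570 → 785 → 2356 → 1178 → 589 → 1768 → 884 → 442 → 221 → 664 → 332 → 166 → 83 → 250 → 125 → 376 → 188 → 94 → 47 → 142 → 71 → 214 → 107 → 322 → 161 → 484 → 242 → 121 → 364 → 182 → 91 → 274 → 137 → 412 → 206 → 103 → 310 → 155 → 466 → 233 → 700 → 350 → 175 → 526 → 263 → 790 → 395 → 1186 → 593 → 1780 → 890 → 445 → 1336 → 668 → 334 → 167 → 502 → 251 → 754 → 377 → 1132 → 566 → 283 → 850 → 425 → 1276 → 638 → 319 → 958 → 479 → 1438 → 719 → 2158 → 1079 → 3238 → 1619 → 4858 → 2429 → 7288 → 3644 → 1822 → 911 → 2734 → 1367 → 4102 → 2051 → 6154 → 3077 → 9232 → 4616 → 2308 → 1154 → 577 → 1732 → 866 → 433 → 1300 → 650 → 325 → 976 → 488 → 244 → 122 → 61 → 184 → 92 → 46 → 23 → 70 → 35 → 106 → 53 → 160 → 80 → 40 → 20 → 10 → 5 → 16 → 8 → 4 → 2 → 1
Total steps = 123

123 steps


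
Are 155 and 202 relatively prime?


Euclidean algorithm:
202 = 1 * 155 + 47
155 = 3 * 47 + 14
47 = 3 * 14 + 5
14 = 2 * 5 + 4
5 = 1 * 4 + 1
4 = 4 * 1 + 0
GCD(155, 202) = 1

Yes, coprime (GCD = 1)


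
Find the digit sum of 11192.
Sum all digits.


1 + 1 + 1 + 9 + 2 = 14


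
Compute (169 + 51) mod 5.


169 + 51 = 220
220 mod 5 = 0


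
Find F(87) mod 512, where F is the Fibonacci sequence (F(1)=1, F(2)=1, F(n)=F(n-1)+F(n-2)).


F(k) mod 512 for k=1..87:
1, 1, 2, 3, 5, 8, 13, 21, 34, 55, 89, 144, 233, 377, 98, 475, 61, 24, 85, 109, 194, 303, 497, 288, 273, 49, 322, 371, 181, 40, 221, 261, 482, 231, 201, 432, 121, 41, 162, 203, 365, 56, 421, 477, 386, 351, 225, 64, 289, 353, 130, 483, 101, 72, 173, 245, 418, 151, 57, 208, 265, 473, 226, 187, 413, 88, 501, 77, 66, 143, 209, 352, 49, 401, 450, 339, 277, 104, 381, 485, 354, 327, 169, 496, 153, 137, 290
F(87) mod 512 = 290


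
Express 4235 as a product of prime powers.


4235 / 5 = 847
847 / 7 = 121
121 / 11 = 11
11 / 11 = 1
4235 = 5 × 7 × 11^2


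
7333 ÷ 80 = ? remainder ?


7333 = 80 * 91 + 53
Check: 7280 + 53 = 7333

q = 91, r = 53


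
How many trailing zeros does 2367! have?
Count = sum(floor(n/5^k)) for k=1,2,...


floor(2367/5) = 473
floor(2367/25) = 94
floor(2367/125) = 18
floor(2367/625) = 3
Total = 588

588 trailing zeros


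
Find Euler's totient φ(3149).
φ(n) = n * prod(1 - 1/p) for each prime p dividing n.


3149 = 47 × 67
Prime factors: 47, 67
φ(3149) = 3149 × (1-1/47) × (1-1/67)
= 3149 × 46/47 × 66/67 = 3036

φ(3149) = 3036


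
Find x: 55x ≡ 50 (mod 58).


GCD(55, 58) = 1, unique solution
a^(-1) mod 58 = 19
x = 19 * 50 mod 58 = 22

x ≡ 22 (mod 58)


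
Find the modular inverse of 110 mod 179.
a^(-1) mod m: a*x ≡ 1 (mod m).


Use the extended Euclidean algorithm on (179, 110); each row r = 179*s + 110*t:
r=179, s=1, t=0
r=110, s=0, t=1
q=1: r=69, s=1, t=-1   [179*(1) + 110*(-1) = 69]
q=1: r=41, s=-1, t=2   [179*(-1) + 110*(2) = 41]
q=1: r=28, s=2, t=-3   [179*(2) + 110*(-3) = 28]
q=1: r=13, s=-3, t=5   [179*(-3) + 110*(5) = 13]
q=2: r=2, s=8, t=-13   [179*(8) + 110*(-13) = 2]
q=6: r=1, s=-51, t=83   [179*(-51) + 110*(83) = 1]
q=2: r=0, s=110, t=-179   [179*(110) + 110*(-179) = 0]
GCD = 1 with t = 83, so 110*(83) ≡ 1 (mod 179)
Inverse = 83 mod 179 = 83
Check: 110 * 83 = 9130 ≡ 1 (mod 179)

110^(-1) ≡ 83 (mod 179)


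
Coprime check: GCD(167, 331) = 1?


Euclidean algorithm:
331 = 1 * 167 + 164
167 = 1 * 164 + 3
164 = 54 * 3 + 2
3 = 1 * 2 + 1
2 = 2 * 1 + 0
GCD(167, 331) = 1

Yes, coprime (GCD = 1)


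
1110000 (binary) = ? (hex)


1110000 (base 2) = 112 (decimal)
112 (decimal) = 70 (base 16)


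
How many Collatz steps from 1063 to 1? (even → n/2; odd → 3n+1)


1063 → 3190 → 1595 → 4786 → 2393 → 7180 → 3590 → 1795 → 5386 → 2693 → 8080 → 4040 → 2020 → 1010 → 505 → 1516 → 758 → 379 → 1138 → 569 → 1708 → 854 → 427 → 1282 → 641 → 1924 → 962 → 481 → 1444 → 722 → 361 → 1084 → 542 → 271 → 814 → 407 → 1222 → 611 → 1834 → 917 → 2752 → 1376 → 688 → 344 → 172 → 86 → 43 → 130 → 65 → 196 → 98 → 49 → 148 → 74 → 37 → 112 → 56 → 28 → 14 → 7 → 22 → 11 → 34 → 17 → 52 → 26 → 13 → 40 → 20 → 10 → 5 → 16 → 8 → 4 → 2 → 1
Total steps = 75

75 steps


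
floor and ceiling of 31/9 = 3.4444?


31/9 = 3.4444
floor = 3
ceil = 4

floor = 3, ceil = 4


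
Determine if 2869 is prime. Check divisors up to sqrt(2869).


2869 / 19 = 151 (exact division)
2869 is NOT prime.

No, 2869 is not prime


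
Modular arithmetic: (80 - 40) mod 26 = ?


80 - 40 = 40
40 mod 26 = 14


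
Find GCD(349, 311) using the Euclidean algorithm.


349 = 1 * 311 + 38
311 = 8 * 38 + 7
38 = 5 * 7 + 3
7 = 2 * 3 + 1
3 = 3 * 1 + 0
GCD = 1


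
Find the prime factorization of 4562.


4562 / 2 = 2281
2281 / 2281 = 1
4562 = 2 × 2281


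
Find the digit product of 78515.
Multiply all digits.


7 × 8 × 5 × 1 × 5 = 1400


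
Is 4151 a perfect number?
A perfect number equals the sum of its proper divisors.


Proper divisors of 4151: 1, 7, 593
Sum = 1 + 7 + 593 = 601

No, 4151 is not perfect (601 ≠ 4151)


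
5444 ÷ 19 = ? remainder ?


5444 = 19 * 286 + 10
Check: 5434 + 10 = 5444

q = 286, r = 10


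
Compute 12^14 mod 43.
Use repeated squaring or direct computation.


12^1 mod 43 = 12
12^2 mod 43 = 15
12^3 mod 43 = 8
12^4 mod 43 = 10
12^5 mod 43 = 34
12^6 mod 43 = 21
12^7 mod 43 = 37
12^8 mod 43 = 14
12^9 mod 43 = 39
12^10 mod 43 = 38
12^11 mod 43 = 26
12^12 mod 43 = 11
12^13 mod 43 = 3
12^14 mod 43 = 36


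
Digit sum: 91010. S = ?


9 + 1 + 0 + 1 + 0 = 11


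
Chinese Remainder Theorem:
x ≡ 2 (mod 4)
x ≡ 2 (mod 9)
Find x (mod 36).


M = 4*9 = 36
M1 = M/4 = 9, M2 = M/9 = 4
M1^(-1) mod 4 = 1, M2^(-1) mod 9 = 7
x = 2*9*1 + 2*4*7 = 74
74 mod 36 = 2
Check: 2 mod 4 = 2 ✓, 2 mod 9 = 2 ✓

x ≡ 2 (mod 36)


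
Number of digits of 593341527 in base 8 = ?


593341527 in base 8 = 4327326127
Number of digits = 10

10 digits (base 8)


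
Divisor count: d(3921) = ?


3921 = 3^1 × 1307^1
d(3921) = (1+1) × (1+1) = 4

4 divisors


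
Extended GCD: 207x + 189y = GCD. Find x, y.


Tabular extended Euclidean (each row: r = 207*s + 189*t):
r=207, s=1, t=0
r=189, s=0, t=1
q=1: r=18, s=1, t=-1   [207*(1) + 189*(-1) = 18]
q=10: r=9, s=-10, t=11   [207*(-10) + 189*(11) = 9]
q=2: r=0, s=21, t=-23   [207*(21) + 189*(-23) = 0]
GCD = 9; from the row with r=9: x=-10, y=11
Check: 207*(-10) + 189*(11) = -2070 + 2079 = 9

GCD = 9, x = -10, y = 11


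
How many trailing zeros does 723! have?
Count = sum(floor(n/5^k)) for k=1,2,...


floor(723/5) = 144
floor(723/25) = 28
floor(723/125) = 5
floor(723/625) = 1
Total = 178

178 trailing zeros


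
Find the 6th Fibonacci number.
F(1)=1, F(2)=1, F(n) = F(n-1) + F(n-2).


Sequence: 1, 1, 2, 3, 5, 8
F(6) = 8


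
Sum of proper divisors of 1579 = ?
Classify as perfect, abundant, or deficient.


Proper divisors: 1
Sum = 1 = 1
1 < 1579 → deficient

s(1579) = 1 (deficient)


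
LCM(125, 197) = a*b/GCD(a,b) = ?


GCD(125, 197) = 1
LCM = 125*197/1 = 24625/1 = 24625

LCM = 24625


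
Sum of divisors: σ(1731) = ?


Divisors of 1731: 1, 3, 577, 1731
Sum = 1 + 3 + 577 + 1731 = 2312

σ(1731) = 2312


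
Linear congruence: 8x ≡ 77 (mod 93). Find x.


GCD(8, 93) = 1, unique solution
a^(-1) mod 93 = 35
x = 35 * 77 mod 93 = 91

x ≡ 91 (mod 93)


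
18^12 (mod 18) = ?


18^1 mod 18 = 0
18^2 mod 18 = 0
18^3 mod 18 = 0
18^4 mod 18 = 0
18^5 mod 18 = 0
18^6 mod 18 = 0
18^7 mod 18 = 0
18^8 mod 18 = 0
18^9 mod 18 = 0
18^10 mod 18 = 0
18^11 mod 18 = 0
18^12 mod 18 = 0


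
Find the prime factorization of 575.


575 / 5 = 115
115 / 5 = 23
23 / 23 = 1
575 = 5^2 × 23


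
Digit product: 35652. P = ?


3 × 5 × 6 × 5 × 2 = 900


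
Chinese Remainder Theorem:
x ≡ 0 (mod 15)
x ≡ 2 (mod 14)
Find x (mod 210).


M = 15*14 = 210
M1 = M/15 = 14, M2 = M/14 = 15
M1^(-1) mod 15 = 14, M2^(-1) mod 14 = 1
x = 0*14*14 + 2*15*1 = 30
30 mod 210 = 30
Check: 30 mod 15 = 0 ✓, 30 mod 14 = 2 ✓

x ≡ 30 (mod 210)


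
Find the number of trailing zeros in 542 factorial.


floor(542/5) = 108
floor(542/25) = 21
floor(542/125) = 4
Total = 133

133 trailing zeros


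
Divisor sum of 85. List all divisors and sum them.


Divisors of 85: 1, 5, 17, 85
Sum = 1 + 5 + 17 + 85 = 108

σ(85) = 108


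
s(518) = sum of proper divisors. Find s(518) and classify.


Proper divisors: 1, 2, 7, 14, 37, 74, 259
Sum = 1 + 2 + 7 + 14 + 37 + 74 + 259 = 394
394 < 518 → deficient

s(518) = 394 (deficient)


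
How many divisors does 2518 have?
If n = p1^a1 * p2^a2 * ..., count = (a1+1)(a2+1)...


2518 = 2^1 × 1259^1
d(2518) = (1+1) × (1+1) = 4

4 divisors


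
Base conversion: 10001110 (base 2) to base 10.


10001110 (base 2) = 142 (decimal)
142 (decimal) = 142 (base 10)


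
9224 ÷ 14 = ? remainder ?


9224 = 14 * 658 + 12
Check: 9212 + 12 = 9224

q = 658, r = 12


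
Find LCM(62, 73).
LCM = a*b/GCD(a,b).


GCD(62, 73) = 1
LCM = 62*73/1 = 4526/1 = 4526

LCM = 4526
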